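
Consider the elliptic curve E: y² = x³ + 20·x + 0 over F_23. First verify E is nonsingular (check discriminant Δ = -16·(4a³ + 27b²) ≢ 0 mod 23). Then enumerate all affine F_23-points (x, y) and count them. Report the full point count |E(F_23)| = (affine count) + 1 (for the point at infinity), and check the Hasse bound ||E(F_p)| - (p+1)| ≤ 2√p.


Affine points = {(0, 0), (2, 5), (2, 18), (3, 8), (3, 15), (4, 11), (4, 12), (5, 8), (5, 15), (7, 0), (9, 9), (9, 14), (10, 2), (10, 21), (12, 6), (12, 17), (15, 8), (15, 15), (16, 0), (17, 3), (17, 20), (22, 5), (22, 18)}; affine count = 23; |E(F_23)| = 24.

Discriminant check: Δ ∝ 4a³ + 27b² = 4·20³ + 27·0² = 4·8000 + 27·0 ≡ 7 (mod 23). Nonzero ⇒ E is nonsingular.
For each x ∈ F_23, compute rhs = x³ + 20·x + 0 mod 23, then count y ∈ F_23 with y² ≡ rhs.
  x = 0: rhs = 0, matching y values: 0 (1 points).
  x = 1: rhs = 21, matching y values: none (0 points).
  x = 2: rhs = 2, matching y values: 5, 18 (2 points).
  x = 3: rhs = 18, matching y values: 8, 15 (2 points).
  x = 4: rhs = 6, matching y values: 11, 12 (2 points).
  x = 5: rhs = 18, matching y values: 8, 15 (2 points).
  x = 6: rhs = 14, matching y values: none (0 points).
  x = 7: rhs = 0, matching y values: 0 (1 points).
  x = 8: rhs = 5, matching y values: none (0 points).
  x = 9: rhs = 12, matching y values: 9, 14 (2 points).
  x = 10: rhs = 4, matching y values: 2, 21 (2 points).
  x = 11: rhs = 10, matching y values: none (0 points).
  x = 12: rhs = 13, matching y values: 6, 17 (2 points).
  x = 13: rhs = 19, matching y values: none (0 points).
  x = 14: rhs = 11, matching y values: none (0 points).
  x = 15: rhs = 18, matching y values: 8, 15 (2 points).
  x = 16: rhs = 0, matching y values: 0 (1 points).
  x = 17: rhs = 9, matching y values: 3, 20 (2 points).
  x = 18: rhs = 5, matching y values: none (0 points).
  x = 19: rhs = 17, matching y values: none (0 points).
  x = 20: rhs = 5, matching y values: none (0 points).
  x = 21: rhs = 21, matching y values: none (0 points).
  x = 22: rhs = 2, matching y values: 5, 18 (2 points).
Total affine count: 23.
Full point count |E(F_23)| = 23 + 1 = 24.
Hasse bound: |24 − (23+1)| = |0| = 0 ≤ 2√23 ≈ 9.5917 ✓.


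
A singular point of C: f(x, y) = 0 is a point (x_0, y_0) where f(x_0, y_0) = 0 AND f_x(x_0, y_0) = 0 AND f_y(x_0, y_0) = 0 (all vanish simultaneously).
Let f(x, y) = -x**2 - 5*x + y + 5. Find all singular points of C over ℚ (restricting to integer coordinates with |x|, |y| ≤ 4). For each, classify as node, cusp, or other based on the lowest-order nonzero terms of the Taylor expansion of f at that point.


No singular points in the scanned grid; C is smooth there.

Compute partial derivatives:
  f_x = -2*x - 5.
  f_y = 1.
f_y = 1 is a nonzero constant, so f_y never vanishes: no point (x, y) can satisfy f = f_x = f_y = 0. In particular no (x, y) ∈ {−4, ..., 4}² is singular; the curve is smooth.


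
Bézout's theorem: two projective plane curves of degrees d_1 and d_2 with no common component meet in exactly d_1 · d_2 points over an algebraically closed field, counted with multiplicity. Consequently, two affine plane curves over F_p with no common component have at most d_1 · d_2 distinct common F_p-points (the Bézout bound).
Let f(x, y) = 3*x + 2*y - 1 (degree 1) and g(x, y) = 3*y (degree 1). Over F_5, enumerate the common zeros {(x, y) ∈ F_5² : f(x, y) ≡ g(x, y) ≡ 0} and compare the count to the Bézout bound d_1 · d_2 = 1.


Common zeros: {(2, 0)}; count = 1; Bézout bound = 1.

deg(f) = 1, deg(g) = 1, so Bézout bound = 1.
Scan x ∈ F_5. For each x, list the y ∈ F_5 with f(x, y) ≡ 0 and those with g(x, y) ≡ 0 (mod 5); the common zeros in that column are the intersection.
  x = 0: f ≡ 0 at y ∈ {3}; g ≡ 0 at y ∈ {0}; common: ∅.
  x = 1: f ≡ 0 at y ∈ {4}; g ≡ 0 at y ∈ {0}; common: ∅.
  x = 2: f ≡ 0 at y ∈ {0}; g ≡ 0 at y ∈ {0}; common: {0}.
  x = 3: f ≡ 0 at y ∈ {1}; g ≡ 0 at y ∈ {0}; common: ∅.
  x = 4: f ≡ 0 at y ∈ {2}; g ≡ 0 at y ∈ {0}; common: ∅.
Collecting: common zeros = {(2, 0)}, so the count is 1.
Comparison with the Bézout bound: 1 ≤ 1 = deg(f)·deg(g), as expected for curves with no common component (the bound is attained).


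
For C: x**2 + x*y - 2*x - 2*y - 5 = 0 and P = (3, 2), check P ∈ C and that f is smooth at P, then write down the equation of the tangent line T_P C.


Tangent line at P: 6*x + y - 20 = 0.

Step 1: f(3, 2) = 0, so P lies on C.
Step 2: partial derivatives
  f_x(x, y) = 2*x + y - 2, f_y(x, y) = x - 2.
  f_x(P) = 6, f_y(P) = 1 (gradient nonzero, so P is smooth).
Step 3: tangent line at P: 6·(x − 3) + 1·(y − 2) = 0.
Expanding: 6*x + y - 20 = 0.


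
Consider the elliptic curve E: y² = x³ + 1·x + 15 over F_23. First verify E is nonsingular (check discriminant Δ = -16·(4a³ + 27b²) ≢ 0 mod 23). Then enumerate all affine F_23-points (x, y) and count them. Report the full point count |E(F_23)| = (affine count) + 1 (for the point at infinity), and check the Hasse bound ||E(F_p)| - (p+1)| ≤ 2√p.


Affine points = {(2, 5), (2, 18), (8, 11), (8, 12), (10, 6), (10, 17), (11, 0), (14, 6), (14, 17), (15, 1), (15, 22), (17, 0), (18, 0), (19, 4), (19, 19), (20, 10), (20, 13), (22, 6), (22, 17)}; affine count = 19; |E(F_23)| = 20.

Discriminant check: Δ ∝ 4a³ + 27b² = 4·1³ + 27·15² = 4·1 + 27·225 ≡ 7 (mod 23). Nonzero ⇒ E is nonsingular.
For each x ∈ F_23, compute rhs = x³ + 1·x + 15 mod 23, then count y ∈ F_23 with y² ≡ rhs.
  x = 0: rhs = 15, matching y values: none (0 points).
  x = 1: rhs = 17, matching y values: none (0 points).
  x = 2: rhs = 2, matching y values: 5, 18 (2 points).
  x = 3: rhs = 22, matching y values: none (0 points).
  x = 4: rhs = 14, matching y values: none (0 points).
  x = 5: rhs = 7, matching y values: none (0 points).
  x = 6: rhs = 7, matching y values: none (0 points).
  x = 7: rhs = 20, matching y values: none (0 points).
  x = 8: rhs = 6, matching y values: 11, 12 (2 points).
  x = 9: rhs = 17, matching y values: none (0 points).
  x = 10: rhs = 13, matching y values: 6, 17 (2 points).
  x = 11: rhs = 0, matching y values: 0 (1 points).
  x = 12: rhs = 7, matching y values: none (0 points).
  x = 13: rhs = 17, matching y values: none (0 points).
  x = 14: rhs = 13, matching y values: 6, 17 (2 points).
  x = 15: rhs = 1, matching y values: 1, 22 (2 points).
  x = 16: rhs = 10, matching y values: none (0 points).
  x = 17: rhs = 0, matching y values: 0 (1 points).
  x = 18: rhs = 0, matching y values: 0 (1 points).
  x = 19: rhs = 16, matching y values: 4, 19 (2 points).
  x = 20: rhs = 8, matching y values: 10, 13 (2 points).
  x = 21: rhs = 5, matching y values: none (0 points).
  x = 22: rhs = 13, matching y values: 6, 17 (2 points).
Total affine count: 19.
Full point count |E(F_23)| = 19 + 1 = 20.
Hasse bound: |20 − (23+1)| = |-4| = 4 ≤ 2√23 ≈ 9.5917 ✓.


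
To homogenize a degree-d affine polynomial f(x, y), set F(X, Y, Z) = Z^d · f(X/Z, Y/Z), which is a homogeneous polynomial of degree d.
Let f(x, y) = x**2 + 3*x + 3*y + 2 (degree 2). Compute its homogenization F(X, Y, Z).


F(X, Y, Z) = X**2 + 3*X*Z + 3*Y*Z + 2*Z**2

deg(f) = 2.
Substitute x = X/Z, y = Y/Z into f, then multiply by Z^2.
  monomial 1·x^2·y^0 ↦ 1·X^2·Y^0·Z^0.
  monomial 3·x^1·y^0 ↦ 3·X^1·Y^0·Z^1.
  monomial 3·x^0·y^1 ↦ 3·X^0·Y^1·Z^1.
  monomial 2·x^0·y^0 ↦ 2·X^0·Y^0·Z^2.
Collecting: F(X, Y, Z) = X**2 + 3*X*Z + 3*Y*Z + 2*Z**2.


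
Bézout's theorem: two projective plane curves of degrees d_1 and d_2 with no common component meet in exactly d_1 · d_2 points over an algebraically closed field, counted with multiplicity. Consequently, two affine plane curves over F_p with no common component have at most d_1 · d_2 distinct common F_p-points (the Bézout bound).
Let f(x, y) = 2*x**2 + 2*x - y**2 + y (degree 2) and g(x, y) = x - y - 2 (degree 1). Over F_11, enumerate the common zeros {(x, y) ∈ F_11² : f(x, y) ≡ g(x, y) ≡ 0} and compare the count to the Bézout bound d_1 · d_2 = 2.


Common zeros: ∅; count = 0; Bézout bound = 2.

deg(f) = 2, deg(g) = 1, so Bézout bound = 2.
Scan x ∈ F_11. For each x, list the y ∈ F_11 with f(x, y) ≡ 0 and those with g(x, y) ≡ 0 (mod 11); the common zeros in that column are the intersection.
  x = 0: f ≡ 0 at y ∈ {0, 1}; g ≡ 0 at y ∈ {9}; common: ∅.
  x = 1: f ≡ 0 at y ∈ ∅; g ≡ 0 at y ∈ {10}; common: ∅.
  x = 2: f ≡ 0 at y ∈ {4, 8}; g ≡ 0 at y ∈ {0}; common: ∅.
  x = 3: f ≡ 0 at y ∈ {2, 10}; g ≡ 0 at y ∈ {1}; common: ∅.
  x = 4: f ≡ 0 at y ∈ ∅; g ≡ 0 at y ∈ {2}; common: ∅.
  x = 5: f ≡ 0 at y ∈ ∅; g ≡ 0 at y ∈ {3}; common: ∅.
  x = 6: f ≡ 0 at y ∈ ∅; g ≡ 0 at y ∈ {4}; common: ∅.
  x = 7: f ≡ 0 at y ∈ {2, 10}; g ≡ 0 at y ∈ {5}; common: ∅.
  x = 8: f ≡ 0 at y ∈ {4, 8}; g ≡ 0 at y ∈ {6}; common: ∅.
  x = 9: f ≡ 0 at y ∈ ∅; g ≡ 0 at y ∈ {7}; common: ∅.
  x = 10: f ≡ 0 at y ∈ {0, 1}; g ≡ 0 at y ∈ {8}; common: ∅.
Collecting: common zeros = ∅, so the count is 0.
Comparison with the Bézout bound: 0 ≤ 2 = deg(f)·deg(g), as expected for curves with no common component (the affine F_11-count falls short of the bound because intersections may lie at infinity, over extension fields, or carry multiplicity).


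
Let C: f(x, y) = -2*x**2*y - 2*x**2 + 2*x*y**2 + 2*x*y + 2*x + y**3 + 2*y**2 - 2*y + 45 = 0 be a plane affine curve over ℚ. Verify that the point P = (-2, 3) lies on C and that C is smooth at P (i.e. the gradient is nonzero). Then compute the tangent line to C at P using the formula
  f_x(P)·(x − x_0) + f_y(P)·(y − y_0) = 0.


Tangent line at P: 58*x + y + 113 = 0.

Step 1: f(-2, 3) = 0, so P lies on C.
Step 2: partial derivatives
  f_x(x, y) = -4*x*y - 4*x + 2*y**2 + 2*y + 2, f_y(x, y) = -2*x**2 + 4*x*y + 2*x + 3*y**2 + 4*y - 2.
  f_x(P) = 58, f_y(P) = 1 (gradient nonzero, so P is smooth).
Step 3: tangent line at P: 58·(x − -2) + 1·(y − 3) = 0.
Expanding: 58*x + y + 113 = 0.


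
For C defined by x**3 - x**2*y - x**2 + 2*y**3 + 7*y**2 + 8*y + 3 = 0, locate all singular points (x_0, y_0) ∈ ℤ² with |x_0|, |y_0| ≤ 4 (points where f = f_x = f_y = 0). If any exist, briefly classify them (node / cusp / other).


Singular points: {(0, -1)}; classification: cusp.

Compute partial derivatives:
  f_x = 3*x**2 - 2*x*y - 2*x.
  f_y = -x**2 + 6*y**2 + 14*y + 8.
Scan x_0 ∈ {−4, ..., 4}. For each x_0, f_y(x_0, y) is a polynomial in y; find its integer roots y ∈ {−4, ..., 4}, then test f_x and f at those candidates.
  x = -4: f_y(-4, y) = 6*y**2 + 14*y - 8; no integer root y with |y| ≤ 4.
  x = -3: f_y(-3, y) = 6*y**2 + 14*y - 1; no integer root y with |y| ≤ 4.
  x = -2: f_y(-2, y) = 6*y**2 + 14*y + 4; vanishes at y ∈ {-2}. (-2, -2): f_x = 8 ≠ 0.
  x = -1: f_y(-1, y) = 6*y**2 + 14*y + 7; no integer root y with |y| ≤ 4.
  x = 0: f_y(0, y) = 6*y**2 + 14*y + 8; vanishes at y ∈ {-1}. (0, -1): f_x = 0, f = 0 — SINGULAR.
  x = 1: f_y(1, y) = 6*y**2 + 14*y + 7; no integer root y with |y| ≤ 4.
  x = 2: f_y(2, y) = 6*y**2 + 14*y + 4; vanishes at y ∈ {-2}. (2, -2): f_x = 16 ≠ 0.
  x = 3: f_y(3, y) = 6*y**2 + 14*y - 1; no integer root y with |y| ≤ 4.
  x = 4: f_y(4, y) = 6*y**2 + 14*y - 8; no integer root y with |y| ≤ 4.
Only singular point on the grid: (0, -1).
Classify: substitute x = 0 + u, y = -1 + v and expand: f = u**3 - u**2*v + 2*v**3 + v**2.
No constant or linear terms (consistent with a singular point). Quadratic part: v**2. Cubic part: u**3 - u**2*v + 2*v**3.
The quadratic part v**2 is a perfect square, so there is a single (double) tangent line v = 0, i.e. y = -1. Restricting the cubic part to that line (v = 0) leaves u**3 ≠ 0, so f is not divisible by v and the branch is v² ≈ -u**3 to lowest order — this is a cusp.
Classification: cusp.


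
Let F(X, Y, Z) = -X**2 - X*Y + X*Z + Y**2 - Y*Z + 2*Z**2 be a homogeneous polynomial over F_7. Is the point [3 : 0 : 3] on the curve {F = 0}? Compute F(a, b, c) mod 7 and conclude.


F(3,0,3) ≡ 4 (mod 7); P is NOT on the curve.

Evaluate F(3, 0, 3) term-by-term (mod 7).
  -X**2 ↦ -1·9·1·1 = -9
  -X*Y ↦ -1·3·0·1 = 0
  X*Z ↦ 1·3·1·3 = 9
  Y**2 ↦ 1·1·0·1 = 0
  -Y*Z ↦ -1·1·0·3 = 0
  2*Z**2 ↦ 2·1·1·9 = 18
Sum: F(3, 0, 3) = (-9) + (0) + (9) + (0) + (0) + (18) = 18.
Reducing mod 7: 18 ≡ 4 (mod 7).
Since F(a, b, c) ≡ 4 ≠ 0 (mod 7), P does NOT lie on the curve.


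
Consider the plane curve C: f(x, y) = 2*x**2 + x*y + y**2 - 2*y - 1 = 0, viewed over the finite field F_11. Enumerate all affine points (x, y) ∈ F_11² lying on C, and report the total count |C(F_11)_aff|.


Affine F_11-points: {(2, 2), (2, 9), (4, 4), (4, 5), (5, 4), (7, 3), (8, 2), (8, 3), (10, 5), (10, 9)}; count = 10.

For each of the 121 pairs (x, y) ∈ F_11², evaluate f(x, y) mod 11. Record the zeros.
  x = 0: [0↦10, 1↦9, 2↦10, 3↦2, 4↦7, 5↦3, 6↦1, 7↦1, 8↦3, 9↦7, 10↦2]  zeros at y ∈ ∅
  x = 1: [0↦1, 1↦1, 2↦3, 3↦7, 4↦2, 5↦10, 6↦9, 7↦10, 8↦2, 9↦7, 10↦3]  zeros at y ∈ ∅
  x = 2: [0↦7, 1↦8, 2↦0, 3↦5, 4↦1, 5↦10, 6↦10, 7↦1, 8↦5, 9↦0, 10↦8]  zeros at y ∈ {2, 9}
  x = 3: [0↦6, 1↦8, 2↦1, 3↦7, 4↦4, 5↦3, 6↦4, 7↦7, 8↦1, 9↦8, 10↦6]  zeros at y ∈ ∅
  x = 4: [0↦9, 1↦1, 2↦6, 3↦2, 4↦0, 5↦0, 6↦2, 7↦6, 8↦1, 9↦9, 10↦8]  zeros at y ∈ {4, 5}
  x = 5: [0↦5, 1↦9, 2↦4, 3↦1, 4↦0, 5↦1, 6↦4, 7↦9, 8↦5, 9↦3, 10↦3]  zeros at y ∈ {4}
  x = 6: [0↦5, 1↦10, 2↦6, 3↦4, 4↦4, 5↦6, 6↦10, 7↦5, 8↦2, 9↦1, 10↦2]  zeros at y ∈ ∅
  x = 7: [0↦9, 1↦4, 2↦1, 3↦0, 4↦1, 5↦4, 6↦9, 7↦5, 8↦3, 9↦3, 10↦5]  zeros at y ∈ {3}
  x = 8: [0↦6, 1↦2, 2↦0, 3↦0, 4↦2, 5↦6, 6↦1, 7↦9, 8↦8, 9↦9, 10↦1]  zeros at y ∈ {2, 3}
  x = 9: [0↦7, 1↦4, 2↦3, 3↦4, 4↦7, 5↦1, 6↦8, 7↦6, 8↦6, 9↦8, 10↦1]  zeros at y ∈ ∅
  x = 10: [0↦1, 1↦10, 2↦10, 3↦1, 4↦5, 5↦0, 6↦8, 7↦7, 8↦8, 9↦0, 10↦5]  zeros at y ∈ {5, 9}
Collecting zeros: affine points = {(2, 2), (2, 9), (4, 4), (4, 5), (5, 4), (7, 3), (8, 2), (8, 3), (10, 5), (10, 9)}.
Total count |C(F_11)_aff| = 10.


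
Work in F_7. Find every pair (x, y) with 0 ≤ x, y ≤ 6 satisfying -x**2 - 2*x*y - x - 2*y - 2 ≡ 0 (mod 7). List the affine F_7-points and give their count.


Affine F_7-points: {(0, 6), (1, 6), (2, 1), (3, 0), (4, 2), (5, 2)}; count = 6.

For each of the 49 pairs (x, y) ∈ F_7², evaluate f(x, y) mod 7. Record the zeros.
  x = 0: [0↦5, 1↦3, 2↦1, 3↦6, 4↦4, 5↦2, 6↦0]  zeros at y ∈ {6}
  x = 1: [0↦3, 1↦6, 2↦2, 3↦5, 4↦1, 5↦4, 6↦0]  zeros at y ∈ {6}
  x = 2: [0↦6, 1↦0, 2↦1, 3↦2, 4↦3, 5↦4, 6↦5]  zeros at y ∈ {1}
  x = 3: [0↦0, 1↦6, 2↦5, 3↦4, 4↦3, 5↦2, 6↦1]  zeros at y ∈ {0}
  x = 4: [0↦6, 1↦3, 2↦0, 3↦4, 4↦1, 5↦5, 6↦2]  zeros at y ∈ {2}
  x = 5: [0↦3, 1↦5, 2↦0, 3↦2, 4↦4, 5↦6, 6↦1]  zeros at y ∈ {2}
  x = 6: [0↦5, 1↦5, 2↦5, 3↦5, 4↦5, 5↦5, 6↦5]  zeros at y ∈ ∅
Collecting zeros: affine points = {(0, 6), (1, 6), (2, 1), (3, 0), (4, 2), (5, 2)}.
Total count |C(F_7)_aff| = 6.


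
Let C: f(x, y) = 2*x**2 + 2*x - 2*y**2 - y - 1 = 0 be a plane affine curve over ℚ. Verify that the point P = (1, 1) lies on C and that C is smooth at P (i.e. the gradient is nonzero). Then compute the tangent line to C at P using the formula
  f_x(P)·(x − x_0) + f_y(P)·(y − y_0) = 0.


Tangent line at P: 6*x - 5*y - 1 = 0.

Step 1: f(1, 1) = 0, so P lies on C.
Step 2: partial derivatives
  f_x(x, y) = 4*x + 2, f_y(x, y) = -4*y - 1.
  f_x(P) = 6, f_y(P) = -5 (gradient nonzero, so P is smooth).
Step 3: tangent line at P: 6·(x − 1) + -5·(y − 1) = 0.
Expanding: 6*x - 5*y - 1 = 0.


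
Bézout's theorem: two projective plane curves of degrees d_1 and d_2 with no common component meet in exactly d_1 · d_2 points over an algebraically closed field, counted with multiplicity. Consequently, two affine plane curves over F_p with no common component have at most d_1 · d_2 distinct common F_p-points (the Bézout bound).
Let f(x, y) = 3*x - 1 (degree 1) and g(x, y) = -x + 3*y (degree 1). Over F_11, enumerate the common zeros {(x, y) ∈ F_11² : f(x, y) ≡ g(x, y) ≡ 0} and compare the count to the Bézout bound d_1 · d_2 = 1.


Common zeros: {(4, 5)}; count = 1; Bézout bound = 1.

deg(f) = 1, deg(g) = 1, so Bézout bound = 1.
Scan x ∈ F_11. For each x, list the y ∈ F_11 with f(x, y) ≡ 0 and those with g(x, y) ≡ 0 (mod 11); the common zeros in that column are the intersection.
  x = 0: f ≡ 0 at y ∈ ∅; g ≡ 0 at y ∈ {0}; common: ∅.
  x = 1: f ≡ 0 at y ∈ ∅; g ≡ 0 at y ∈ {4}; common: ∅.
  x = 2: f ≡ 0 at y ∈ ∅; g ≡ 0 at y ∈ {8}; common: ∅.
  x = 3: f ≡ 0 at y ∈ ∅; g ≡ 0 at y ∈ {1}; common: ∅.
  x = 4: f ≡ 0 at y ∈ {0, 1, 2, 3, 4, 5, 6, 7, 8, 9, 10}; g ≡ 0 at y ∈ {5}; common: {5}.
  x = 5: f ≡ 0 at y ∈ ∅; g ≡ 0 at y ∈ {9}; common: ∅.
  x = 6: f ≡ 0 at y ∈ ∅; g ≡ 0 at y ∈ {2}; common: ∅.
  x = 7: f ≡ 0 at y ∈ ∅; g ≡ 0 at y ∈ {6}; common: ∅.
  x = 8: f ≡ 0 at y ∈ ∅; g ≡ 0 at y ∈ {10}; common: ∅.
  x = 9: f ≡ 0 at y ∈ ∅; g ≡ 0 at y ∈ {3}; common: ∅.
  x = 10: f ≡ 0 at y ∈ ∅; g ≡ 0 at y ∈ {7}; common: ∅.
Collecting: common zeros = {(4, 5)}, so the count is 1.
Comparison with the Bézout bound: 1 ≤ 1 = deg(f)·deg(g), as expected for curves with no common component (the bound is attained).


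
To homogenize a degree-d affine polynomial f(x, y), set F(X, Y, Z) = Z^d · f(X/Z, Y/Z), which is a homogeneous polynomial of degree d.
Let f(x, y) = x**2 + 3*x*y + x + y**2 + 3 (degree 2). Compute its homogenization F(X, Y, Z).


F(X, Y, Z) = X**2 + 3*X*Y + X*Z + Y**2 + 3*Z**2

deg(f) = 2.
Substitute x = X/Z, y = Y/Z into f, then multiply by Z^2.
  monomial 1·x^2·y^0 ↦ 1·X^2·Y^0·Z^0.
  monomial 3·x^1·y^1 ↦ 3·X^1·Y^1·Z^0.
  monomial 1·x^1·y^0 ↦ 1·X^1·Y^0·Z^1.
  monomial 1·x^0·y^2 ↦ 1·X^0·Y^2·Z^0.
  monomial 3·x^0·y^0 ↦ 3·X^0·Y^0·Z^2.
Collecting: F(X, Y, Z) = X**2 + 3*X*Y + X*Z + Y**2 + 3*Z**2.


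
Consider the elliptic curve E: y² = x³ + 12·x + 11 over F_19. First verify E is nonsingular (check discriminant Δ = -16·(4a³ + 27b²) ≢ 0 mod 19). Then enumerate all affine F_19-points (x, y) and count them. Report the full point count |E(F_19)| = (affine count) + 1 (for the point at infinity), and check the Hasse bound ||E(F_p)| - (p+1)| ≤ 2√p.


Affine points = {(0, 7), (0, 12), (1, 9), (1, 10), (2, 9), (2, 10), (3, 6), (3, 13), (4, 3), (4, 16), (5, 5), (5, 14), (7, 1), (7, 18), (8, 7), (8, 12), (11, 7), (11, 12), (14, 4), (14, 15), (16, 9), (16, 10), (17, 6), (17, 13), (18, 6), (18, 13)}; affine count = 26; |E(F_19)| = 27.

Discriminant check: Δ ∝ 4a³ + 27b² = 4·12³ + 27·11² = 4·1728 + 27·121 ≡ 14 (mod 19). Nonzero ⇒ E is nonsingular.
For each x ∈ F_19, compute rhs = x³ + 12·x + 11 mod 19, then count y ∈ F_19 with y² ≡ rhs.
  x = 0: rhs = 11, matching y values: 7, 12 (2 points).
  x = 1: rhs = 5, matching y values: 9, 10 (2 points).
  x = 2: rhs = 5, matching y values: 9, 10 (2 points).
  x = 3: rhs = 17, matching y values: 6, 13 (2 points).
  x = 4: rhs = 9, matching y values: 3, 16 (2 points).
  x = 5: rhs = 6, matching y values: 5, 14 (2 points).
  x = 6: rhs = 14, matching y values: none (0 points).
  x = 7: rhs = 1, matching y values: 1, 18 (2 points).
  x = 8: rhs = 11, matching y values: 7, 12 (2 points).
  x = 9: rhs = 12, matching y values: none (0 points).
  x = 10: rhs = 10, matching y values: none (0 points).
  x = 11: rhs = 11, matching y values: 7, 12 (2 points).
  x = 12: rhs = 2, matching y values: none (0 points).
  x = 13: rhs = 8, matching y values: none (0 points).
  x = 14: rhs = 16, matching y values: 4, 15 (2 points).
  x = 15: rhs = 13, matching y values: none (0 points).
  x = 16: rhs = 5, matching y values: 9, 10 (2 points).
  x = 17: rhs = 17, matching y values: 6, 13 (2 points).
  x = 18: rhs = 17, matching y values: 6, 13 (2 points).
Total affine count: 26.
Full point count |E(F_19)| = 26 + 1 = 27.
Hasse bound: |27 − (19+1)| = |7| = 7 ≤ 2√19 ≈ 8.7178 ✓.


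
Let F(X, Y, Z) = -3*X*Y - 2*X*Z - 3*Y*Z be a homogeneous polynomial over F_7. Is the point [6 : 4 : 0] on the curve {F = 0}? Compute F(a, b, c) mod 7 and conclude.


F(6,4,0) ≡ 5 (mod 7); P is NOT on the curve.

Evaluate F(6, 4, 0) term-by-term (mod 7).
  -3*X*Y ↦ -3·6·4·1 = -72
  -2*X*Z ↦ -2·6·1·0 = 0
  -3*Y*Z ↦ -3·1·4·0 = 0
Sum: F(6, 4, 0) = (-72) + (0) + (0) = -72.
Reducing mod 7: -72 ≡ 5 (mod 7).
Since F(a, b, c) ≡ 5 ≠ 0 (mod 7), P does NOT lie on the curve.


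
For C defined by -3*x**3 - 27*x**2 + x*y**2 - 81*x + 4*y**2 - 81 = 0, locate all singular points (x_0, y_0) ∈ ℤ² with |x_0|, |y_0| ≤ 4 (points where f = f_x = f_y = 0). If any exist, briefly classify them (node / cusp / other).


Singular points: {(-3, 0)}; classification: cusp.

Compute partial derivatives:
  f_x = -9*x**2 - 54*x + y**2 - 81.
  f_y = 2*x*y + 8*y.
Scan x_0 ∈ {−4, ..., 4}. For each x_0, f_y(x_0, y) is a polynomial in y; find its integer roots y ∈ {−4, ..., 4}, then test f_x and f at those candidates.
  x = -4: f_y(-4, y) = 0; vanishes at y ∈ {-4, -3, -2, -1, 0, 1, 2, 3, 4}. (-4, -4): f_x = 7 ≠ 0; (-4, -3): f_x = 0 but f = 3 ≠ 0; (-4, -2): f_x = -5 ≠ 0; (-4, -1): f_x = -8 ≠ 0; (-4, 0): f_x = -9 ≠ 0; (-4, 1): f_x = -8 ≠ 0; (-4, 2): f_x = -5 ≠ 0; (-4, 3): f_x = 0 but f = 3 ≠ 0; (-4, 4): f_x = 7 ≠ 0.
  x = -3: f_y(-3, y) = 2*y; vanishes at y ∈ {0}. (-3, 0): f_x = 0, f = 0 — SINGULAR.
  x = -2: f_y(-2, y) = 4*y; vanishes at y ∈ {0}. (-2, 0): f_x = -9 ≠ 0.
  x = -1: f_y(-1, y) = 6*y; vanishes at y ∈ {0}. (-1, 0): f_x = -36 ≠ 0.
  x = 0: f_y(0, y) = 8*y; vanishes at y ∈ {0}. (0, 0): f_x = -81 ≠ 0.
  x = 1: f_y(1, y) = 10*y; vanishes at y ∈ {0}. (1, 0): f_x = -144 ≠ 0.
  x = 2: f_y(2, y) = 12*y; vanishes at y ∈ {0}. (2, 0): f_x = -225 ≠ 0.
  x = 3: f_y(3, y) = 14*y; vanishes at y ∈ {0}. (3, 0): f_x = -324 ≠ 0.
  x = 4: f_y(4, y) = 16*y; vanishes at y ∈ {0}. (4, 0): f_x = -441 ≠ 0.
Only singular point on the grid: (-3, 0).
Classify: substitute x = -3 + u, y = 0 + v and expand: f = -3*u**3 + u*v**2 + v**2.
No constant or linear terms (consistent with a singular point). Quadratic part: v**2. Cubic part: -3*u**3 + u*v**2.
The quadratic part v**2 is a perfect square, so there is a single (double) tangent line v = 0, i.e. y = 0. Restricting the cubic part to that line (v = 0) leaves -3*u**3 ≠ 0, so f is not divisible by v and the branch is v² ≈ 3*u**3 to lowest order — this is a cusp.
Classification: cusp.


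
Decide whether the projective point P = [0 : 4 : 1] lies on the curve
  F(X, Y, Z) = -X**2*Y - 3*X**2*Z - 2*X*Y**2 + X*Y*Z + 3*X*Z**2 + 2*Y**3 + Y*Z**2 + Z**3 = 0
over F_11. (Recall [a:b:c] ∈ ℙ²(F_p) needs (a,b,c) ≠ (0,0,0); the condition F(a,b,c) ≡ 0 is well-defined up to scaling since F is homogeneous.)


F(0,4,1) ≡ 1 (mod 11); P is NOT on the curve.

Evaluate F(0, 4, 1) term-by-term (mod 11).
  -X**2*Y ↦ -1·0·4·1 = 0
  -3*X**2*Z ↦ -3·0·1·1 = 0
  -2*X*Y**2 ↦ -2·0·16·1 = 0
  X*Y*Z ↦ 1·0·4·1 = 0
  3*X*Z**2 ↦ 3·0·1·1 = 0
  2*Y**3 ↦ 2·1·64·1 = 128
  Y*Z**2 ↦ 1·1·4·1 = 4
  Z**3 ↦ 1·1·1·1 = 1
Sum: F(0, 4, 1) = (0) + (0) + (0) + (0) + (0) + (128) + (4) + (1) = 133.
Reducing mod 11: 133 ≡ 1 (mod 11).
Since F(a, b, c) ≡ 1 ≠ 0 (mod 11), P does NOT lie on the curve.


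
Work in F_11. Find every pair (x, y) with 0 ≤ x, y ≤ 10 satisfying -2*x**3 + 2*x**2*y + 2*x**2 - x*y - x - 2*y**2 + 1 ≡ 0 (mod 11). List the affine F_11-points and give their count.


Affine F_11-points: {(1, 0), (1, 6), (3, 3), (3, 10), (4, 0), (4, 3), (7, 0), (7, 7), (8, 2), (8, 3)}; count = 10.

For each of the 121 pairs (x, y) ∈ F_11², evaluate f(x, y) mod 11. Record the zeros.
  x = 0: [0↦1, 1↦10, 2↦4, 3↦5, 4↦2, 5↦6, 6↦6, 7↦2, 8↦5, 9↦4, 10↦10]  zeros at y ∈ ∅
  x = 1: [0↦0, 1↦10, 2↦5, 3↦7, 4↦5, 5↦10, 6↦0, 7↦8, 8↦1, 9↦1, 10↦8]  zeros at y ∈ {0, 6}
  x = 2: [0↦2, 1↦6, 2↦6, 3↦2, 4↦5, 5↦4, 6↦10, 7↦1, 8↦10, 9↦4, 10↦5]  zeros at y ∈ ∅
  x = 3: [0↦6, 1↦8, 2↦6, 3↦0, 4↦1, 5↦9, 6↦2, 7↦2, 8↦9, 9↦1, 10↦0]  zeros at y ∈ {3, 10}
  x = 4: [0↦0, 1↦4, 2↦4, 3↦0, 4↦3, 5↦2, 6↦8, 7↦10, 8↦8, 9↦2, 10↦3]  zeros at y ∈ {0, 3}
  x = 5: [0↦5, 1↦4, 2↦10, 3↦1, 4↦10, 5↦4, 6↦5, 7↦2, 8↦6, 9↦6, 10↦2]  zeros at y ∈ ∅
  x = 6: [0↦9, 1↦7, 2↦1, 3↦2, 4↦10, 5↦3, 6↦3, 7↦10, 8↦2, 9↦1, 10↦7]  zeros at y ∈ ∅
  x = 7: [0↦0, 1↦1, 2↦9, 3↦2, 4↦2, 5↦9, 6↦1, 7↦0, 8↦6, 9↦8, 10↦6]  zeros at y ∈ {0, 7}
  x = 8: [0↦10, 1↦7, 2↦0, 3↦0, 4↦7, 5↦10, 6↦9, 7↦4, 8↦6, 9↦4, 10↦9]  zeros at y ∈ {2, 3}
  x = 9: [0↦5, 1↦2, 2↦6, 3↦6, 4↦2, 5↦5, 6↦4, 7↦10, 8↦1, 9↦10, 10↦4]  zeros at y ∈ ∅
  x = 10: [0↦6, 1↦7, 2↦4, 3↦8, 4↦8, 5↦4, 6↦7, 7↦6, 8↦1, 9↦3, 10↦1]  zeros at y ∈ ∅
Collecting zeros: affine points = {(1, 0), (1, 6), (3, 3), (3, 10), (4, 0), (4, 3), (7, 0), (7, 7), (8, 2), (8, 3)}.
Total count |C(F_11)_aff| = 10.


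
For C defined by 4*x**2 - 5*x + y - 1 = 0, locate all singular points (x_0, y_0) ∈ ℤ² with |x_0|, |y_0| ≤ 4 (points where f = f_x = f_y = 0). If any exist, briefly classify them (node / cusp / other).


No singular points in the scanned grid; C is smooth there.

Compute partial derivatives:
  f_x = 8*x - 5.
  f_y = 1.
f_y = 1 is a nonzero constant, so f_y never vanishes: no point (x, y) can satisfy f = f_x = f_y = 0. In particular no (x, y) ∈ {−4, ..., 4}² is singular; the curve is smooth.


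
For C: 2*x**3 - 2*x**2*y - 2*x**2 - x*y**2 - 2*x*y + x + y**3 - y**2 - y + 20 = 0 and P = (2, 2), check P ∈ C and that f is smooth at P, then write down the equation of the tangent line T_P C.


Tangent line at P: -7*x - 13*y + 40 = 0.

Step 1: f(2, 2) = 0, so P lies on C.
Step 2: partial derivatives
  f_x(x, y) = 6*x**2 - 4*x*y - 4*x - y**2 - 2*y + 1, f_y(x, y) = -2*x**2 - 2*x*y - 2*x + 3*y**2 - 2*y - 1.
  f_x(P) = -7, f_y(P) = -13 (gradient nonzero, so P is smooth).
Step 3: tangent line at P: -7·(x − 2) + -13·(y − 2) = 0.
Expanding: -7*x - 13*y + 40 = 0.


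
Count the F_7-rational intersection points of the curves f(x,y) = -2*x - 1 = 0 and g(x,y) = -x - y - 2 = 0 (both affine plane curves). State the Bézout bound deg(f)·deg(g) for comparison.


Common zeros: {(3, 2)}; count = 1; Bézout bound = 1.

deg(f) = 1, deg(g) = 1, so Bézout bound = 1.
Scan x ∈ F_7. For each x, list the y ∈ F_7 with f(x, y) ≡ 0 and those with g(x, y) ≡ 0 (mod 7); the common zeros in that column are the intersection.
  x = 0: f ≡ 0 at y ∈ ∅; g ≡ 0 at y ∈ {5}; common: ∅.
  x = 1: f ≡ 0 at y ∈ ∅; g ≡ 0 at y ∈ {4}; common: ∅.
  x = 2: f ≡ 0 at y ∈ ∅; g ≡ 0 at y ∈ {3}; common: ∅.
  x = 3: f ≡ 0 at y ∈ {0, 1, 2, 3, 4, 5, 6}; g ≡ 0 at y ∈ {2}; common: {2}.
  x = 4: f ≡ 0 at y ∈ ∅; g ≡ 0 at y ∈ {1}; common: ∅.
  x = 5: f ≡ 0 at y ∈ ∅; g ≡ 0 at y ∈ {0}; common: ∅.
  x = 6: f ≡ 0 at y ∈ ∅; g ≡ 0 at y ∈ {6}; common: ∅.
Collecting: common zeros = {(3, 2)}, so the count is 1.
Comparison with the Bézout bound: 1 ≤ 1 = deg(f)·deg(g), as expected for curves with no common component (the bound is attained).


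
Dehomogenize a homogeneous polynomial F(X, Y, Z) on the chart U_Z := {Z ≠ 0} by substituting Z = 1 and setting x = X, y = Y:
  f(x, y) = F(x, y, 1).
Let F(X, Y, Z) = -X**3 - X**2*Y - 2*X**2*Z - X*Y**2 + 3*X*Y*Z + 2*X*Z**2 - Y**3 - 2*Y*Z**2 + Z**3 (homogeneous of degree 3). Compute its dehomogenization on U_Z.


f(x, y) = -x**3 - x**2*y - 2*x**2 - x*y**2 + 3*x*y + 2*x - y**3 - 2*y + 1

On U_Z we set Z = 1. Each monomial c·X^i·Y^j·Z^k in F becomes c·x^i·y^j·1^k = c·x^i·y^j.
Substituting Z = 1: F(X, Y, 1) = -x**3 - x**2*y - 2*x**2 - x*y**2 + 3*x*y + 2*x - y**3 - 2*y + 1.
Note: deg(f) ≤ deg(F) = 3; strict inequality happens when F is divisible by Z (lost terms).


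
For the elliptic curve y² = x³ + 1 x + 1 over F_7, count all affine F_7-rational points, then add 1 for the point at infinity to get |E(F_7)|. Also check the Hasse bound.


Affine points = {(0, 1), (0, 6), (2, 2), (2, 5)}; affine count = 4; |E(F_7)| = 5.

Discriminant check: Δ ∝ 4a³ + 27b² = 4·1³ + 27·1² = 4·1 + 27·1 ≡ 3 (mod 7). Nonzero ⇒ E is nonsingular.
For each x ∈ F_7, compute rhs = x³ + 1·x + 1 mod 7, then count y ∈ F_7 with y² ≡ rhs.
  x = 0: rhs = 1, matching y values: 1, 6 (2 points).
  x = 1: rhs = 3, matching y values: none (0 points).
  x = 2: rhs = 4, matching y values: 2, 5 (2 points).
  x = 3: rhs = 3, matching y values: none (0 points).
  x = 4: rhs = 6, matching y values: none (0 points).
  x = 5: rhs = 5, matching y values: none (0 points).
  x = 6: rhs = 6, matching y values: none (0 points).
Total affine count: 4.
Full point count |E(F_7)| = 4 + 1 = 5.
Hasse bound: |5 − (7+1)| = |-3| = 3 ≤ 2√7 ≈ 5.2915 ✓.


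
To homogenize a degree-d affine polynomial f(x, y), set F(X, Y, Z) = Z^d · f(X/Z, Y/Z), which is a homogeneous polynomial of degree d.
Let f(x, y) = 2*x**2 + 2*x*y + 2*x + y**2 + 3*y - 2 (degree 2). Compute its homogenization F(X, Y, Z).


F(X, Y, Z) = 2*X**2 + 2*X*Y + 2*X*Z + Y**2 + 3*Y*Z - 2*Z**2

deg(f) = 2.
Substitute x = X/Z, y = Y/Z into f, then multiply by Z^2.
  monomial 2·x^2·y^0 ↦ 2·X^2·Y^0·Z^0.
  monomial 2·x^1·y^1 ↦ 2·X^1·Y^1·Z^0.
  monomial 2·x^1·y^0 ↦ 2·X^1·Y^0·Z^1.
  monomial 1·x^0·y^2 ↦ 1·X^0·Y^2·Z^0.
  monomial 3·x^0·y^1 ↦ 3·X^0·Y^1·Z^1.
  monomial -2·x^0·y^0 ↦ -2·X^0·Y^0·Z^2.
Collecting: F(X, Y, Z) = 2*X**2 + 2*X*Y + 2*X*Z + Y**2 + 3*Y*Z - 2*Z**2.


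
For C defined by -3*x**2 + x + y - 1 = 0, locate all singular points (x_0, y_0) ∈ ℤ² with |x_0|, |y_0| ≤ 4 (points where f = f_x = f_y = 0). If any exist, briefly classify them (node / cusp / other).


No singular points in the scanned grid; C is smooth there.

Compute partial derivatives:
  f_x = 1 - 6*x.
  f_y = 1.
f_y = 1 is a nonzero constant, so f_y never vanishes: no point (x, y) can satisfy f = f_x = f_y = 0. In particular no (x, y) ∈ {−4, ..., 4}² is singular; the curve is smooth.


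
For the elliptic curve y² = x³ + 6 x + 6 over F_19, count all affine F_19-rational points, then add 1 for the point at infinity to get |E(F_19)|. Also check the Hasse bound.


Affine points = {(0, 5), (0, 14), (2, 8), (2, 11), (5, 3), (5, 16), (6, 7), (6, 12), (7, 7), (7, 12), (11, 4), (11, 15), (12, 1), (12, 18), (13, 1), (13, 18), (17, 9), (17, 10)}; affine count = 18; |E(F_19)| = 19.

Discriminant check: Δ ∝ 4a³ + 27b² = 4·6³ + 27·6² = 4·216 + 27·36 ≡ 12 (mod 19). Nonzero ⇒ E is nonsingular.
For each x ∈ F_19, compute rhs = x³ + 6·x + 6 mod 19, then count y ∈ F_19 with y² ≡ rhs.
  x = 0: rhs = 6, matching y values: 5, 14 (2 points).
  x = 1: rhs = 13, matching y values: none (0 points).
  x = 2: rhs = 7, matching y values: 8, 11 (2 points).
  x = 3: rhs = 13, matching y values: none (0 points).
  x = 4: rhs = 18, matching y values: none (0 points).
  x = 5: rhs = 9, matching y values: 3, 16 (2 points).
  x = 6: rhs = 11, matching y values: 7, 12 (2 points).
  x = 7: rhs = 11, matching y values: 7, 12 (2 points).
  x = 8: rhs = 15, matching y values: none (0 points).
  x = 9: rhs = 10, matching y values: none (0 points).
  x = 10: rhs = 2, matching y values: none (0 points).
  x = 11: rhs = 16, matching y values: 4, 15 (2 points).
  x = 12: rhs = 1, matching y values: 1, 18 (2 points).
  x = 13: rhs = 1, matching y values: 1, 18 (2 points).
  x = 14: rhs = 3, matching y values: none (0 points).
  x = 15: rhs = 13, matching y values: none (0 points).
  x = 16: rhs = 18, matching y values: none (0 points).
  x = 17: rhs = 5, matching y values: 9, 10 (2 points).
  x = 18: rhs = 18, matching y values: none (0 points).
Total affine count: 18.
Full point count |E(F_19)| = 18 + 1 = 19.
Hasse bound: |19 − (19+1)| = |-1| = 1 ≤ 2√19 ≈ 8.7178 ✓.


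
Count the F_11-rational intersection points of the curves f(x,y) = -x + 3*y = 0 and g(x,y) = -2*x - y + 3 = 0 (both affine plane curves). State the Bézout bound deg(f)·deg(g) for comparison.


Common zeros: {(6, 2)}; count = 1; Bézout bound = 1.

deg(f) = 1, deg(g) = 1, so Bézout bound = 1.
Scan x ∈ F_11. For each x, list the y ∈ F_11 with f(x, y) ≡ 0 and those with g(x, y) ≡ 0 (mod 11); the common zeros in that column are the intersection.
  x = 0: f ≡ 0 at y ∈ {0}; g ≡ 0 at y ∈ {3}; common: ∅.
  x = 1: f ≡ 0 at y ∈ {4}; g ≡ 0 at y ∈ {1}; common: ∅.
  x = 2: f ≡ 0 at y ∈ {8}; g ≡ 0 at y ∈ {10}; common: ∅.
  x = 3: f ≡ 0 at y ∈ {1}; g ≡ 0 at y ∈ {8}; common: ∅.
  x = 4: f ≡ 0 at y ∈ {5}; g ≡ 0 at y ∈ {6}; common: ∅.
  x = 5: f ≡ 0 at y ∈ {9}; g ≡ 0 at y ∈ {4}; common: ∅.
  x = 6: f ≡ 0 at y ∈ {2}; g ≡ 0 at y ∈ {2}; common: {2}.
  x = 7: f ≡ 0 at y ∈ {6}; g ≡ 0 at y ∈ {0}; common: ∅.
  x = 8: f ≡ 0 at y ∈ {10}; g ≡ 0 at y ∈ {9}; common: ∅.
  x = 9: f ≡ 0 at y ∈ {3}; g ≡ 0 at y ∈ {7}; common: ∅.
  x = 10: f ≡ 0 at y ∈ {7}; g ≡ 0 at y ∈ {5}; common: ∅.
Collecting: common zeros = {(6, 2)}, so the count is 1.
Comparison with the Bézout bound: 1 ≤ 1 = deg(f)·deg(g), as expected for curves with no common component (the bound is attained).


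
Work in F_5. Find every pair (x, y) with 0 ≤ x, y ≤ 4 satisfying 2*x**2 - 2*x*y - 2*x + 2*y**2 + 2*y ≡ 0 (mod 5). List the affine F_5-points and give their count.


Affine F_5-points: {(0, 0), (0, 4), (1, 0), (3, 1), (4, 1), (4, 2)}; count = 6.

For each of the 25 pairs (x, y) ∈ F_5², evaluate f(x, y) mod 5. Record the zeros.
  x = 0: [0↦0, 1↦4, 2↦2, 3↦4, 4↦0]  zeros at y ∈ {0, 4}
  x = 1: [0↦0, 1↦2, 2↦3, 3↦3, 4↦2]  zeros at y ∈ {0}
  x = 2: [0↦4, 1↦4, 2↦3, 3↦1, 4↦3]  zeros at y ∈ ∅
  x = 3: [0↦2, 1↦0, 2↦2, 3↦3, 4↦3]  zeros at y ∈ {1}
  x = 4: [0↦4, 1↦0, 2↦0, 3↦4, 4↦2]  zeros at y ∈ {1, 2}
Collecting zeros: affine points = {(0, 0), (0, 4), (1, 0), (3, 1), (4, 1), (4, 2)}.
Total count |C(F_5)_aff| = 6.


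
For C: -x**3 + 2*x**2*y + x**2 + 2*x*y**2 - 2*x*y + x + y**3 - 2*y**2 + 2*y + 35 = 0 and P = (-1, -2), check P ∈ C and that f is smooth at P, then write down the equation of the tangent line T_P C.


Tangent line at P: 16*x + 34*y + 84 = 0.

Step 1: f(-1, -2) = 0, so P lies on C.
Step 2: partial derivatives
  f_x(x, y) = -3*x**2 + 4*x*y + 2*x + 2*y**2 - 2*y + 1, f_y(x, y) = 2*x**2 + 4*x*y - 2*x + 3*y**2 - 4*y + 2.
  f_x(P) = 16, f_y(P) = 34 (gradient nonzero, so P is smooth).
Step 3: tangent line at P: 16·(x − -1) + 34·(y − -2) = 0.
Expanding: 16*x + 34*y + 84 = 0.


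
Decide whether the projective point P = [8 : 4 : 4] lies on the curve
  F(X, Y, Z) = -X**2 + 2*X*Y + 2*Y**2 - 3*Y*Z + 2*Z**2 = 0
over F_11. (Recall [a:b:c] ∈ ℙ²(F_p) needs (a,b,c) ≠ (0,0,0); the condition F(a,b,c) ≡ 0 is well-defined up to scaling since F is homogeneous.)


F(8,4,4) ≡ 5 (mod 11); P is NOT on the curve.

Evaluate F(8, 4, 4) term-by-term (mod 11).
  -X**2 ↦ -1·64·1·1 = -64
  2*X*Y ↦ 2·8·4·1 = 64
  2*Y**2 ↦ 2·1·16·1 = 32
  -3*Y*Z ↦ -3·1·4·4 = -48
  2*Z**2 ↦ 2·1·1·16 = 32
Sum: F(8, 4, 4) = (-64) + (64) + (32) + (-48) + (32) = 16.
Reducing mod 11: 16 ≡ 5 (mod 11).
Since F(a, b, c) ≡ 5 ≠ 0 (mod 11), P does NOT lie on the curve.


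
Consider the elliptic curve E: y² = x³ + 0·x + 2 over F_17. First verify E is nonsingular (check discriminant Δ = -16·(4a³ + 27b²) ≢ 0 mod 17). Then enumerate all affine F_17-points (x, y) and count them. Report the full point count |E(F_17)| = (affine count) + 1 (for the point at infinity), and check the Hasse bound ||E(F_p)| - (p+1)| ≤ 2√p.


Affine points = {(0, 6), (0, 11), (4, 7), (4, 10), (5, 5), (5, 12), (8, 2), (8, 15), (9, 0), (10, 4), (10, 13), (12, 8), (12, 9), (14, 3), (14, 14), (16, 1), (16, 16)}; affine count = 17; |E(F_17)| = 18.

Discriminant check: Δ ∝ 4a³ + 27b² = 4·0³ + 27·2² = 4·0 + 27·4 ≡ 6 (mod 17). Nonzero ⇒ E is nonsingular.
For each x ∈ F_17, compute rhs = x³ + 0·x + 2 mod 17, then count y ∈ F_17 with y² ≡ rhs.
  x = 0: rhs = 2, matching y values: 6, 11 (2 points).
  x = 1: rhs = 3, matching y values: none (0 points).
  x = 2: rhs = 10, matching y values: none (0 points).
  x = 3: rhs = 12, matching y values: none (0 points).
  x = 4: rhs = 15, matching y values: 7, 10 (2 points).
  x = 5: rhs = 8, matching y values: 5, 12 (2 points).
  x = 6: rhs = 14, matching y values: none (0 points).
  x = 7: rhs = 5, matching y values: none (0 points).
  x = 8: rhs = 4, matching y values: 2, 15 (2 points).
  x = 9: rhs = 0, matching y values: 0 (1 points).
  x = 10: rhs = 16, matching y values: 4, 13 (2 points).
  x = 11: rhs = 7, matching y values: none (0 points).
  x = 12: rhs = 13, matching y values: 8, 9 (2 points).
  x = 13: rhs = 6, matching y values: none (0 points).
  x = 14: rhs = 9, matching y values: 3, 14 (2 points).
  x = 15: rhs = 11, matching y values: none (0 points).
  x = 16: rhs = 1, matching y values: 1, 16 (2 points).
Total affine count: 17.
Full point count |E(F_17)| = 17 + 1 = 18.
Hasse bound: |18 − (17+1)| = |0| = 0 ≤ 2√17 ≈ 8.2462 ✓.


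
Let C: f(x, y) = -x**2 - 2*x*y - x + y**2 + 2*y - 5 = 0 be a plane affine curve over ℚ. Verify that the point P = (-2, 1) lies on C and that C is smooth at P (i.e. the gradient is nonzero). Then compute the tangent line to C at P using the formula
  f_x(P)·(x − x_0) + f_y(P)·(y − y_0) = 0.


Tangent line at P: x + 8*y - 6 = 0.

Step 1: f(-2, 1) = 0, so P lies on C.
Step 2: partial derivatives
  f_x(x, y) = -2*x - 2*y - 1, f_y(x, y) = -2*x + 2*y + 2.
  f_x(P) = 1, f_y(P) = 8 (gradient nonzero, so P is smooth).
Step 3: tangent line at P: 1·(x − -2) + 8·(y − 1) = 0.
Expanding: x + 8*y - 6 = 0.


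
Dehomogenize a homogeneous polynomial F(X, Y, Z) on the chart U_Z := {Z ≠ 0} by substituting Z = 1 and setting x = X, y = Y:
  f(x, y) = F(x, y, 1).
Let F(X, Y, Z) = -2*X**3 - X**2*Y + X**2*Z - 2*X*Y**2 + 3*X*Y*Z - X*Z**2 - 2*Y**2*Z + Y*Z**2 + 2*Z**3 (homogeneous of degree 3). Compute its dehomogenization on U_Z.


f(x, y) = -2*x**3 - x**2*y + x**2 - 2*x*y**2 + 3*x*y - x - 2*y**2 + y + 2

On U_Z we set Z = 1. Each monomial c·X^i·Y^j·Z^k in F becomes c·x^i·y^j·1^k = c·x^i·y^j.
Substituting Z = 1: F(X, Y, 1) = -2*x**3 - x**2*y + x**2 - 2*x*y**2 + 3*x*y - x - 2*y**2 + y + 2.
Note: deg(f) ≤ deg(F) = 3; strict inequality happens when F is divisible by Z (lost terms).


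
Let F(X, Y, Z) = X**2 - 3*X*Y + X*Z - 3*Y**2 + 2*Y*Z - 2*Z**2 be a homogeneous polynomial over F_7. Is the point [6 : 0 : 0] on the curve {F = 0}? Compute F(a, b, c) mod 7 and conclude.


F(6,0,0) ≡ 1 (mod 7); P is NOT on the curve.

Evaluate F(6, 0, 0) term-by-term (mod 7).
  X**2 ↦ 1·36·1·1 = 36
  -3*X*Y ↦ -3·6·0·1 = 0
  X*Z ↦ 1·6·1·0 = 0
  -3*Y**2 ↦ -3·1·0·1 = 0
  2*Y*Z ↦ 2·1·0·0 = 0
  -2*Z**2 ↦ -2·1·1·0 = 0
Sum: F(6, 0, 0) = (36) + (0) + (0) + (0) + (0) + (0) = 36.
Reducing mod 7: 36 ≡ 1 (mod 7).
Since F(a, b, c) ≡ 1 ≠ 0 (mod 7), P does NOT lie on the curve.


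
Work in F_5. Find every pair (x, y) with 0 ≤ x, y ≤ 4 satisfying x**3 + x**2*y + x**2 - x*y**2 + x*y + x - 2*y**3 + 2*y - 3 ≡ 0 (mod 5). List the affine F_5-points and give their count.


Affine F_5-points: {(0, 2), (1, 0), (2, 1), (3, 1)}; count = 4.

For each of the 25 pairs (x, y) ∈ F_5², evaluate f(x, y) mod 5. Record the zeros.
  x = 0: [0↦2, 1↦2, 2↦0, 3↦4, 4↦2]  zeros at y ∈ {2}
  x = 1: [0↦0, 1↦1, 2↦3, 3↦4, 4↦2]  zeros at y ∈ {0}
  x = 2: [0↦1, 1↦0, 2↦3, 3↦3, 4↦3]  zeros at y ∈ {1}
  x = 3: [0↦1, 1↦0, 2↦1, 3↦2, 4↦1]  zeros at y ∈ {1}
  x = 4: [0↦1, 1↦2, 2↦3, 3↦2, 4↦2]  zeros at y ∈ ∅
Collecting zeros: affine points = {(0, 2), (1, 0), (2, 1), (3, 1)}.
Total count |C(F_5)_aff| = 4.


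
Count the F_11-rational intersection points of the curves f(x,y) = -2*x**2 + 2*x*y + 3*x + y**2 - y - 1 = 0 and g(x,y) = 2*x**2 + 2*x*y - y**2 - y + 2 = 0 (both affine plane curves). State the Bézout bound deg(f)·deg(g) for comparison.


Common zeros: {(10, 7)}; count = 1; Bézout bound = 4.

deg(f) = 2, deg(g) = 2, so Bézout bound = 4.
Scan x ∈ F_11. For each x, list the y ∈ F_11 with f(x, y) ≡ 0 and those with g(x, y) ≡ 0 (mod 11); the common zeros in that column are the intersection.
  x = 0: f ≡ 0 at y ∈ {4, 8}; g ≡ 0 at y ∈ {1, 9}; common: ∅.
  x = 1: f ≡ 0 at y ∈ {0, 10}; g ≡ 0 at y ∈ ∅; common: ∅.
  x = 2: f ≡ 0 at y ∈ ∅; g ≡ 0 at y ∈ {5, 9}; common: ∅.
  x = 3: f ≡ 0 at y ∈ ∅; g ≡ 0 at y ∈ ∅; common: ∅.
  x = 4: f ≡ 0 at y ∈ {7, 8}; g ≡ 0 at y ∈ {2, 5}; common: ∅.
  x = 5: f ≡ 0 at y ∈ {3, 10}; g ≡ 0 at y ∈ {2, 7}; common: ∅.
  x = 6: f ≡ 0 at y ∈ {0}; g ≡ 0 at y ∈ ∅; common: ∅.
  x = 7: f ≡ 0 at y ∈ ∅; g ≡ 0 at y ∈ ∅; common: ∅.
  x = 8: f ≡ 0 at y ∈ ∅; g ≡ 0 at y ∈ ∅; common: ∅.
  x = 9: f ≡ 0 at y ∈ ∅; g ≡ 0 at y ∈ ∅; common: ∅.
  x = 10: f ≡ 0 at y ∈ {7}; g ≡ 0 at y ∈ {1, 7}; common: {7}.
Collecting: common zeros = {(10, 7)}, so the count is 1.
Comparison with the Bézout bound: 1 ≤ 4 = deg(f)·deg(g), as expected for curves with no common component (the affine F_11-count falls short of the bound because intersections may lie at infinity, over extension fields, or carry multiplicity).
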